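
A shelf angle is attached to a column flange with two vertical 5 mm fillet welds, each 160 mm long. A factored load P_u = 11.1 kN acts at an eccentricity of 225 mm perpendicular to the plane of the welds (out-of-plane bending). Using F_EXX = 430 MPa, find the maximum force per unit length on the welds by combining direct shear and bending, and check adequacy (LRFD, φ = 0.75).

L_w = 2 × 160 = 320 mm; section modulus (unit throat) S = 2 × L²/6 = 8533 mm².
Direct shear f_v = P/L_w = 11.1×10³/320 = 34.69 N/mm.
Moment M = P × e = 11.1×10³ × 225 = 2497500 N·mm; bending f_b = M/S = 292.7 N/mm.
f_max = √(f_v² + f_b²) = √(34.69² + 292.7²) = 294.7 N/mm.
φr_n = 0.75 × 0.6 × 430 × (0.707 × 5) = 684 N/mm → adequate.

f_max ≈ 295 N/mm; adequate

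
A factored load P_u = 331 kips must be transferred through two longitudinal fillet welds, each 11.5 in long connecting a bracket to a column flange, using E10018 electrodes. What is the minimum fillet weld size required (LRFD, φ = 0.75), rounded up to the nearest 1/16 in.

w = 1/2 in

E100XX → F_EXX = 100 ksi.
Total weld length L = 23 in.
Required throat t_e = P_u / (φ × 0.6 F_EXX × L) = 331 / (0.75 × 0.6 × 100 × 23) = 0.3198 in.
Required leg w = t_e / 0.707 = 0.4523 in → use 1/2 in.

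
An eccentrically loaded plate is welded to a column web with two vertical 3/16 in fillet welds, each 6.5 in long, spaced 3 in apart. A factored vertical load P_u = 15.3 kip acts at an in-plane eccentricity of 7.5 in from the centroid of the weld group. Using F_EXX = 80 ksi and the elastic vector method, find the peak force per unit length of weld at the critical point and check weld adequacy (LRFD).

Total weld length L_w = 13 in. Treat welds as unit-width lines.
Polar moment about centroid: J = 2[d³/12 + d(b/2)²] = 2[6.5³/12 + 6.5×1.5²] = 75.02 in³.
Direct shear f_v = P/L_w = 15.3 / 13 = 1.177 kip/in (vertical).
Torsion M = P·e = 15.3 × 7.5 = 114.75 kip·in.
Critical point at (x, y) = (1.5, 3.25) from centroid. f_tx = M·y/J = 4.971 kip/in; f_ty = M·x/J = 2.294 kip/in.
Resultant f_max = √[f_tx² + (f_v + f_ty)²] = √[4.971² + (1.177 + 2.294)²] = 6.063 kip/in.
Capacity per unit length: φr_n = 0.75 × 0.6 × 80 × (0.707 × 0.1875) = 4.772 kip/in.
6.063 > 4.772 → NOT adequate.

f_max ≈ 6.06 kip/in; NOT adequate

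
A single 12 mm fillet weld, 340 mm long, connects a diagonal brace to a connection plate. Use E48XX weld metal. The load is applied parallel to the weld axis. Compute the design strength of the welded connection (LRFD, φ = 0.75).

E48XX → F_EXX = 480 MPa.
Effective throat t_e = 0.707 × 12 = 8.484 mm.
Total length L = 340 mm; A_we = 8.484 × 340 = 2885 mm².
F_nw = 0.6 F_EXX = 0.6 × 480 = 288 MPa.
φR_n = 0.75 × 288 × 2885 × 10⁻³ = 623.1 kN.

φR_n ≈ 623 kN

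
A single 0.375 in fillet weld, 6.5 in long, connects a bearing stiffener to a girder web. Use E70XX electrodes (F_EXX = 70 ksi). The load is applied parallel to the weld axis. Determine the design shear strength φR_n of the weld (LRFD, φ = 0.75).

φR_n ≈ 54.3 kips

Effective throat t_e = 0.707 × 0.375 = 0.2651 in.
Total length L = 6.5 in; A_we = 0.2651 × 6.5 = 1.723 in².
F_nw = 0.6 F_EXX = 0.6 × 70 = 42 ksi.
φR_n = 0.75 × 42 × 1.723 = 54.28 kips.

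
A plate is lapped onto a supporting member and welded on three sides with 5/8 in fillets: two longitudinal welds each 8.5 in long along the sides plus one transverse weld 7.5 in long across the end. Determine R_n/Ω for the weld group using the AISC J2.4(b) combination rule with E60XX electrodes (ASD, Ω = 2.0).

E60XX → F_EXX = 60 ksi.
t_e = 0.707 × 0.625 = 0.4419 in.
R_nwl = 0.6 × 60 × 0.4419 × 17 = 270.4 kip (longitudinal, 2 welds).
R_nwt = 0.6 × 60 × 0.4419 × 7.5 = 119.3 kip (transverse, base value).
(i) R_nwl + R_nwt = 389.7 kip; (ii) 0.85 R_nwl + 1.5 R_nwt = 408.8 kip.
R_n = max = 408.8 kip [governs: (ii)]; R_n/Ω = 204.4 kip.

R_n/Ω ≈ 204 kip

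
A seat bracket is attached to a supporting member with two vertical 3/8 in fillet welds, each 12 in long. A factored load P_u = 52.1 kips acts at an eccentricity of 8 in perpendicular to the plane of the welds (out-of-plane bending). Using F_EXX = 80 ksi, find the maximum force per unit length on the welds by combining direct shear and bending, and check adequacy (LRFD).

f_max ≈ 8.95 kip/in; adequate

L_w = 2 × 12 = 24 in; section modulus (unit throat) S = 2 × L²/6 = 48 in².
Direct shear f_v = P/L_w = 52.1/24 = 2.171 kip/in.
Moment M = P × e = 52.1 × 8 = 416.8 kip·in; bending f_b = M/S = 8.683 kip/in.
f_max = √(f_v² + f_b²) = √(2.171² + 8.683²) = 8.951 kip/in.
φr_n = 0.75 × 0.6 × 80 × (0.707 × 0.375) = 9.544 kip/in → adequate.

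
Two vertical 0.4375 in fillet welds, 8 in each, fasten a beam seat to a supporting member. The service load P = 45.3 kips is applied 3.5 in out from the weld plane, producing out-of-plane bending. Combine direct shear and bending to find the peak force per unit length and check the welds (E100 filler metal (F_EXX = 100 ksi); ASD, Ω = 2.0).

f_max ≈ 7.95 kip/in; adequate

L_w = 2 × 8 = 16 in; section modulus (unit throat) S = 2 × L²/6 = 21.33 in².
Direct shear f_v = P/L_w = 45.3/16 = 2.831 kip/in.
Moment M = P × e = 45.3 × 3.5 = 158.55 kip·in; bending f_b = M/S = 7.432 kip/in.
f_max = √(f_v² + f_b²) = √(2.831² + 7.432²) = 7.953 kip/in.
r_n/Ω = (1/2.0) × 0.6 × 100 × (0.707 × 0.4375) = 9.279 kip/in → adequate.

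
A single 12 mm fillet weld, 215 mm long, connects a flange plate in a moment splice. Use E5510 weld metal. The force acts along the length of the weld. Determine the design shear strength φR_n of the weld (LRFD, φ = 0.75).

E55XX → F_EXX = 550 MPa.
Effective throat t_e = 0.707 × 12 = 8.484 mm.
Total length L = 215 mm; A_we = 8.484 × 215 = 1824 mm².
F_nw = 0.6 F_EXX = 0.6 × 550 = 330 MPa.
φR_n = 0.75 × 330 × 1824 × 10⁻³ = 451.5 kN.

φR_n ≈ 451 kN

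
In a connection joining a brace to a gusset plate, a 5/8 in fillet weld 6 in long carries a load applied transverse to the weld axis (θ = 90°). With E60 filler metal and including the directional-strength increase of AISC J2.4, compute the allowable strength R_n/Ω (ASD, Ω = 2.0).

R_n/Ω ≈ 71.6 kips

E60XX → F_EXX = 60 ksi.
t_e = 0.707 × 0.625 = 0.4419 in; A_we = 0.4419 × 6 = 2.651 in².
Directional factor: 1.0 + 0.5 sin^1.5(90°) = 1.5.
F_nw = 0.6 × 60 × 1.5 = 54 ksi.
R_n/Ω = (54 × 2.651) / 2.0 = 71.58 kips.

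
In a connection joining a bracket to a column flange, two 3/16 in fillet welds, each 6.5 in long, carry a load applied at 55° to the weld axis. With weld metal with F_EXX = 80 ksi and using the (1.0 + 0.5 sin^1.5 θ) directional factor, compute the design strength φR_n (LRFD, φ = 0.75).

φR_n ≈ 85 kips

t_e = 0.707 × 0.1875 = 0.1326 in; A_we = 0.1326 × 13 = 1.723 in².
Directional factor: 1.0 + 0.5 sin^1.5(55°) = 1.371.
F_nw = 0.6 × 80 × 1.371 = 65.79 ksi.
φR_n = 0.75 × 65.79 × 1.723 = 85.04 kips.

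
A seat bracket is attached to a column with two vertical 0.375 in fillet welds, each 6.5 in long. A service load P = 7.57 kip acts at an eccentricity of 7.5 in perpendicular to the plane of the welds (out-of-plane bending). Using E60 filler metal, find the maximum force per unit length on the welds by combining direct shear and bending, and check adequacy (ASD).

E60XX → F_EXX = 60 ksi.
L_w = 2 × 6.5 = 13 in; section modulus (unit throat) S = 2 × L²/6 = 14.08 in².
Direct shear f_v = P/L_w = 7.57/13 = 0.5823 kip/in.
Moment M = P × e = 7.57 × 7.5 = 56.775 kip·in; bending f_b = M/S = 4.031 kip/in.
f_max = √(f_v² + f_b²) = √(0.5823² + 4.031²) = 4.073 kip/in.
r_n/Ω = (1/2.0) × 0.6 × 60 × (0.707 × 0.375) = 4.772 kip/in → adequate.

f_max ≈ 4.07 kip/in; adequate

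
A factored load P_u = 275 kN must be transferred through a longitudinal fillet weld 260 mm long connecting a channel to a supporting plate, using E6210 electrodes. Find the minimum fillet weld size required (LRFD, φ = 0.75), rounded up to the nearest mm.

w = 6 mm

E62XX → F_EXX = 620 MPa.
Total weld length L = 260 mm.
Required throat t_e = P_u / (φ × 0.6 F_EXX × L) = 275 / (0.75 × 0.6 × 620 × 260 × 10⁻³) = 3.791 mm.
Required leg w = t_e / 0.707 = 5.362 mm → use 6 mm.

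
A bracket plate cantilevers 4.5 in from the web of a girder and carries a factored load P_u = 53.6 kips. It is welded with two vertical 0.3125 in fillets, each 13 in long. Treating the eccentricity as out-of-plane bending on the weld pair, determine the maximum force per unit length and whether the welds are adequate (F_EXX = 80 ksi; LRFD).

L_w = 2 × 13 = 26 in; section modulus (unit throat) S = 2 × L²/6 = 56.33 in².
Direct shear f_v = P/L_w = 53.6/26 = 2.062 kip/in.
Moment M = P × e = 53.6 × 4.5 = 241.2 kip·in; bending f_b = M/S = 4.282 kip/in.
f_max = √(f_v² + f_b²) = √(2.062² + 4.282²) = 4.752 kip/in.
φr_n = 0.75 × 0.6 × 80 × (0.707 × 0.3125) = 7.954 kip/in → adequate.

f_max ≈ 4.75 kip/in; adequate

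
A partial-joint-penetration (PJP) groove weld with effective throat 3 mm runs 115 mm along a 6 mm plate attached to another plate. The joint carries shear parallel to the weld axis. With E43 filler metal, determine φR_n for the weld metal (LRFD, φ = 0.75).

φR_n ≈ 66.8 kN

E43XX → F_EXX = 430 MPa.
Effective throat (given) t_e = 3 mm.
A_we = 3 × 115 = 345 mm².
F_nw = 0.6 F_EXX = 258 MPa.
φR_n = 0.75 × 258 × 345 × 10⁻³ = 66.76 kN.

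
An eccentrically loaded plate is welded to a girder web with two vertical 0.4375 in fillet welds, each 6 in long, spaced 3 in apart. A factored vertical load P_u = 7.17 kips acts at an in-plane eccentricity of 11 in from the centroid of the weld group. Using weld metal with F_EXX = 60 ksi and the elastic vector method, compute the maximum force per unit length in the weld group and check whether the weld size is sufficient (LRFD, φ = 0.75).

Total weld length L_w = 12 in. Treat welds as unit-width lines.
Polar moment about centroid: J = 2[d³/12 + d(b/2)²] = 2[6³/12 + 6×1.5²] = 63 in³.
Direct shear f_v = P/L_w = 7.17 / 12 = 0.5975 kip/in (vertical).
Torsion M = P·e = 7.17 × 11 = 78.87 kip·in.
Critical point at (x, y) = (1.5, 3) from centroid. f_tx = M·y/J = 3.756 kip/in; f_ty = M·x/J = 1.878 kip/in.
Resultant f_max = √[f_tx² + (f_v + f_ty)²] = √[3.756² + (0.5975 + 1.878)²] = 4.498 kip/in.
Capacity per unit length: φr_n = 0.75 × 0.6 × 60 × (0.707 × 0.4375) = 8.351 kip/in.
4.498 ≤ 8.351 → adequate.

f_max ≈ 4.5 kip/in; adequate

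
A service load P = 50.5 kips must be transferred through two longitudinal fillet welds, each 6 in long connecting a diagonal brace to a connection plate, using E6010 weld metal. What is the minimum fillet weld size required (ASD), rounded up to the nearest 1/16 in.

E60XX → F_EXX = 60 ksi.
Total weld length L = 12 in.
Required throat t_e = P × Ω / (0.6 F_EXX × L) = 50.5 × 2.0 / (0.6 × 60 × 12) = 0.2338 in.
Required leg w = t_e / 0.707 = 0.3307 in → use 3/8 in.

w = 3/8 in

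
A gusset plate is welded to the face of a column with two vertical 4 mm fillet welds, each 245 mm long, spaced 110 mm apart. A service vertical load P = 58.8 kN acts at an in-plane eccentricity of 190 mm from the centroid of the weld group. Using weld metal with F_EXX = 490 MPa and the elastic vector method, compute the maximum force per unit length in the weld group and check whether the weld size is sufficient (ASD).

f_max ≈ 444 N/mm; NOT adequate

Total weld length L_w = 490 mm. Treat welds as unit-width lines.
Polar moment about centroid: J = 2[d³/12 + d(b/2)²] = 2[245³/12 + 245×55²] = 3933000 mm³.
Direct shear f_v = P/L_w = 58.8×10³ / 490 = 120 N/mm (vertical).
Torsion M = P·e = 58.8×10³ × 190 = 11172000 N·mm.
Critical point at (x, y) = (55, 122.5) from centroid. f_tx = M·y/J = 347.9 N/mm; f_ty = M·x/J = 156.2 N/mm.
Resultant f_max = √[f_tx² + (f_v + f_ty)²] = √[347.9² + (120 + 156.2)²] = 444.3 N/mm.
Capacity per unit length: r_n/Ω = (1/2.0) × 0.6 × 490 × (0.707 × 4) = 415.7 N/mm.
444.3 > 415.7 → NOT adequate.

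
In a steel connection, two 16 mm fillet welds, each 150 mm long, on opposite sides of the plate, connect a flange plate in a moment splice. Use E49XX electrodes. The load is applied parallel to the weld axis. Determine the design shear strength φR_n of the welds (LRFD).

E49XX → F_EXX = 490 MPa.
Effective throat t_e = 0.707 × 16 = 11.31 mm.
Total length L = 300 mm; A_we = 11.31 × 300 = 3394 mm².
F_nw = 0.6 F_EXX = 0.6 × 490 = 294 MPa.
φR_n = 0.75 × 294 × 3394 × 10⁻³ = 748.3 kN.

φR_n ≈ 748 kN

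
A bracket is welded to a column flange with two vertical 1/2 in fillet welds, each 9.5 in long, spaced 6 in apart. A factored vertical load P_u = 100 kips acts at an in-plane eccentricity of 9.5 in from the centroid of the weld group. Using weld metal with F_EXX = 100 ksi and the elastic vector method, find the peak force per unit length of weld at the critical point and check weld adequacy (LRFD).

f_max ≈ 20.3 kip/in; NOT adequate

Total weld length L_w = 19 in. Treat welds as unit-width lines.
Polar moment about centroid: J = 2[d³/12 + d(b/2)²] = 2[9.5³/12 + 9.5×3²] = 313.9 in³.
Direct shear f_v = P/L_w = 100 / 19 = 5.263 kip/in (vertical).
Torsion M = P·e = 100 × 9.5 = 950 kip·in.
Critical point at (x, y) = (3, 4.75) from centroid. f_tx = M·y/J = 14.38 kip/in; f_ty = M·x/J = 9.079 kip/in.
Resultant f_max = √[f_tx² + (f_v + f_ty)²] = √[14.38² + (5.263 + 9.079)²] = 20.31 kip/in.
Capacity per unit length: φr_n = 0.75 × 0.6 × 100 × (0.707 × 0.5) = 15.91 kip/in.
20.31 > 15.91 → NOT adequate.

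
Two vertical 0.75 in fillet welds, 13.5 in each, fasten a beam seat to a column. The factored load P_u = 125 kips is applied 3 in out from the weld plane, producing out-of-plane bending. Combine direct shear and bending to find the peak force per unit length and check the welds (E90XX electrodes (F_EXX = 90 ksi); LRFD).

f_max ≈ 7.72 kip/in; adequate

L_w = 2 × 13.5 = 27 in; section modulus (unit throat) S = 2 × L²/6 = 60.75 in².
Direct shear f_v = P/L_w = 125/27 = 4.63 kip/in.
Moment M = P × e = 125 × 3 = 375 kip·in; bending f_b = M/S = 6.173 kip/in.
f_max = √(f_v² + f_b²) = √(4.63² + 6.173²) = 7.716 kip/in.
φr_n = 0.75 × 0.6 × 90 × (0.707 × 0.75) = 21.48 kip/in → adequate.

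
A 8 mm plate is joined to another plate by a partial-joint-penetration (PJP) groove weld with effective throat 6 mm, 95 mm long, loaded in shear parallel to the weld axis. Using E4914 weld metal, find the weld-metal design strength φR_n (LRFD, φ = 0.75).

φR_n ≈ 126 kN

E49XX → F_EXX = 490 MPa.
Effective throat (given) t_e = 6 mm.
A_we = 6 × 95 = 570 mm².
F_nw = 0.6 F_EXX = 294 MPa.
φR_n = 0.75 × 294 × 570 × 10⁻³ = 125.7 kN.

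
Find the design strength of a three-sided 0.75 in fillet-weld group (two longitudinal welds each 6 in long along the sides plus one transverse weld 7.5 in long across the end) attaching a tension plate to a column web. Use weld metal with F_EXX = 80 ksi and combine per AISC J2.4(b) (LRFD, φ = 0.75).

t_e = 0.707 × 0.75 = 0.5302 in.
R_nwl = 0.6 × 80 × 0.5302 × 12 = 305.4 kips (longitudinal, 2 welds).
R_nwt = 0.6 × 80 × 0.5302 × 7.5 = 190.9 kips (transverse, base value).
(i) R_nwl + R_nwt = 496.3 kips; (ii) 0.85 R_nwl + 1.5 R_nwt = 545.9 kips.
R_n = max = 545.9 kips [governs: (ii)]; φR_n = 409.5 kips.

φR_n ≈ 409 kips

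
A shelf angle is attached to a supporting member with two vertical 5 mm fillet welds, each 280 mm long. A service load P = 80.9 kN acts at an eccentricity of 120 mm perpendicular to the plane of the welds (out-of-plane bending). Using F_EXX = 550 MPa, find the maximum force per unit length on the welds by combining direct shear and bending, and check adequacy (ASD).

L_w = 2 × 280 = 560 mm; section modulus (unit throat) S = 2 × L²/6 = 26130 mm².
Direct shear f_v = P/L_w = 80.9×10³/560 = 144.5 N/mm.
Moment M = P × e = 80.9×10³ × 120 = 9708000 N·mm; bending f_b = M/S = 371.5 N/mm.
f_max = √(f_v² + f_b²) = √(144.5² + 371.5²) = 398.6 N/mm.
r_n/Ω = (1/2.0) × 0.6 × 550 × (0.707 × 5) = 583.3 N/mm → adequate.

f_max ≈ 399 N/mm; adequate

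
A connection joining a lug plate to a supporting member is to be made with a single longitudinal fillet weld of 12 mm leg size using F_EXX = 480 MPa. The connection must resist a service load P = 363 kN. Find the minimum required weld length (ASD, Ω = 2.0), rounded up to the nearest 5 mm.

Throat t_e = 0.707 × 12 = 8.484 mm.
r_n/Ω = (0.6 × 480 × 8.484) / 2.0 = 1222 N/mm = 1.222 kN/mm.
L_req = P / (r_n/Ω) = 363 / 1.222 = 297.1 mm total.
Round up → use L = 300 mm.

L = 300 mm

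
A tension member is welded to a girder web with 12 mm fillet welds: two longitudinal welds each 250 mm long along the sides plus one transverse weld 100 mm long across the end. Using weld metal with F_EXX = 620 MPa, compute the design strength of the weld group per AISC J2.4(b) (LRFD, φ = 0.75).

φR_n ≈ 1420 kN

t_e = 0.707 × 12 = 8.484 mm.
R_nwl = 0.6 × 620 × 8.484 × 500 × 10⁻³ = 1578 kN (longitudinal, 2 welds).
R_nwt = 0.6 × 620 × 8.484 × 100 × 10⁻³ = 315.6 kN (transverse, base value).
(i) R_nwl + R_nwt = 1894 kN; (ii) 0.85 R_nwl + 1.5 R_nwt = 1815 kN.
R_n = max = 1894 kN [governs: (i)]; φR_n = 1420 kN.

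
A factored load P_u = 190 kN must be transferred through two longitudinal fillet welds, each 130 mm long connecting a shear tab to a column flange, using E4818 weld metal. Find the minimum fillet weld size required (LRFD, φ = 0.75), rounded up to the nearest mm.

E48XX → F_EXX = 480 MPa.
Total weld length L = 260 mm.
Required throat t_e = P_u / (φ × 0.6 F_EXX × L) = 190 / (0.75 × 0.6 × 480 × 260 × 10⁻³) = 3.383 mm.
Required leg w = t_e / 0.707 = 4.785 mm → use 5 mm.

w = 5 mm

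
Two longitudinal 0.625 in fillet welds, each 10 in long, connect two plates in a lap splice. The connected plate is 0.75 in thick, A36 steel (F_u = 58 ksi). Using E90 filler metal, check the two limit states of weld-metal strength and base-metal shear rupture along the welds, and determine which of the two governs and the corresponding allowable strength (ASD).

E90XX → F_EXX = 90 ksi.
t_e = 0.707 × 0.625 = 0.4419 in; L = 20 in.
Weld metal: R_n/Ω = (1/2.0) × 0.6 × 90 × 0.4419 × 20 = 238.6 kip.
Base metal (shear rupture): R_n/Ω = (1/2.0) × 0.6 × 58 × 0.75 × 20 = 261 kip.
Governing: weld metal.

R_n/Ω ≈ 239 kip (weld metal governs)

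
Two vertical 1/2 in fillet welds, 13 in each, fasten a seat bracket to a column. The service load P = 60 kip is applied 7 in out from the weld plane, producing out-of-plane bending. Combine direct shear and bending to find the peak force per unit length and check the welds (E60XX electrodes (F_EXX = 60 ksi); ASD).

L_w = 2 × 13 = 26 in; section modulus (unit throat) S = 2 × L²/6 = 56.33 in².
Direct shear f_v = P/L_w = 60/26 = 2.308 kip/in.
Moment M = P × e = 60 × 7 = 420 kip·in; bending f_b = M/S = 7.456 kip/in.
f_max = √(f_v² + f_b²) = √(2.308² + 7.456²) = 7.805 kip/in.
r_n/Ω = (1/2.0) × 0.6 × 60 × (0.707 × 0.5) = 6.363 kip/in → NOT adequate.

f_max ≈ 7.8 kip/in; NOT adequate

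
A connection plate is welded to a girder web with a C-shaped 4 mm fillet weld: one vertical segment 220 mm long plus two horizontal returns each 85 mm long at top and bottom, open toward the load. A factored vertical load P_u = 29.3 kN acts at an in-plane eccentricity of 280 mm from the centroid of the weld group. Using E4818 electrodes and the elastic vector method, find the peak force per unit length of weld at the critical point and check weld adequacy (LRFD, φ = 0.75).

f_max ≈ 372 N/mm; adequate

E48XX → F_EXX = 480 MPa.
Total weld length L_w = 390 mm. Treat welds as unit-width lines.
Centroid: x̄ = 2×85×42.5 / 390 = 18.53 mm from the vertical weld.
Polar moment about centroid: J = I_x + I_y = [220³/12 + 2×85×110²] + [220×18.53² + 2(85³/12 + 85×23.97²)] = 3220000 mm³.
Direct shear f_v = P/L_w = 29.3×10³ / 390 = 75.13 N/mm (vertical).
Torsion M = P·e = 29.3×10³ × 280 = 8204000 N·mm.
Critical point at (x, y) = (66.47, 110) from centroid. f_tx = M·y/J = 280.3 N/mm; f_ty = M·x/J = 169.4 N/mm.
Resultant f_max = √[f_tx² + (f_v + f_ty)²] = √[280.3² + (75.13 + 169.4)²] = 371.9 N/mm.
Capacity per unit length: φr_n = 0.75 × 0.6 × 480 × (0.707 × 4) = 610.8 N/mm.
371.9 ≤ 610.8 → adequate.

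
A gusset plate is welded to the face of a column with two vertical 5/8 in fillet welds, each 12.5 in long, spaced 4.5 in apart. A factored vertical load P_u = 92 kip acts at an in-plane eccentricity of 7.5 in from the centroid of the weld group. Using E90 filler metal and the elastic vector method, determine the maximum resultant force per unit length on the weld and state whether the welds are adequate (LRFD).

f_max ≈ 11.9 kip/in; adequate

E90XX → F_EXX = 90 ksi.
Total weld length L_w = 25 in. Treat welds as unit-width lines.
Polar moment about centroid: J = 2[d³/12 + d(b/2)²] = 2[12.5³/12 + 12.5×2.25²] = 452.1 in³.
Direct shear f_v = P/L_w = 92 / 25 = 3.68 kip/in (vertical).
Torsion M = P·e = 92 × 7.5 = 690 kip·in.
Critical point at (x, y) = (2.25, 6.25) from centroid. f_tx = M·y/J = 9.539 kip/in; f_ty = M·x/J = 3.434 kip/in.
Resultant f_max = √[f_tx² + (f_v + f_ty)²] = √[9.539² + (3.68 + 3.434)²] = 11.9 kip/in.
Capacity per unit length: φr_n = 0.75 × 0.6 × 90 × (0.707 × 0.625) = 17.9 kip/in.
11.9 ≤ 17.9 → adequate.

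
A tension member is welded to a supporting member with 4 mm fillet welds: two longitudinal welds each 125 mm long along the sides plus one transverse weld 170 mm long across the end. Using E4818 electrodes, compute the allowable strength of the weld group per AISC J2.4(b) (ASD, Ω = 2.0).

R_n/Ω ≈ 190 kN

E48XX → F_EXX = 480 MPa.
t_e = 0.707 × 4 = 2.828 mm.
R_nwl = 0.6 × 480 × 2.828 × 250 × 10⁻³ = 203.6 kN (longitudinal, 2 welds).
R_nwt = 0.6 × 480 × 2.828 × 170 × 10⁻³ = 138.5 kN (transverse, base value).
(i) R_nwl + R_nwt = 342.1 kN; (ii) 0.85 R_nwl + 1.5 R_nwt = 380.8 kN.
R_n = max = 380.8 kN [governs: (ii)]; R_n/Ω = 190.4 kN.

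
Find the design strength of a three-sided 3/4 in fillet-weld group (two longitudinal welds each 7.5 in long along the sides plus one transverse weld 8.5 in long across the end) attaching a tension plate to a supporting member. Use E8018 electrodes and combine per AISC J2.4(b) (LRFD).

E80XX → F_EXX = 80 ksi.
t_e = 0.707 × 0.75 = 0.5302 in.
R_nwl = 0.6 × 80 × 0.5302 × 15 = 381.8 kips (longitudinal, 2 welds).
R_nwt = 0.6 × 80 × 0.5302 × 8.5 = 216.3 kips (transverse, base value).
(i) R_nwl + R_nwt = 598.1 kips; (ii) 0.85 R_nwl + 1.5 R_nwt = 649 kips.
R_n = max = 649 kips [governs: (ii)]; φR_n = 486.8 kips.

φR_n ≈ 487 kips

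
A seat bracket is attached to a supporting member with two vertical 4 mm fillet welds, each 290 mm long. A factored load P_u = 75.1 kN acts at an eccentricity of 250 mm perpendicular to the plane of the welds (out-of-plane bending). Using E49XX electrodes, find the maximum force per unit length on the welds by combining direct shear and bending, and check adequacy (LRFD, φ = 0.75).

f_max ≈ 682 N/mm; NOT adequate

E49XX → F_EXX = 490 MPa.
L_w = 2 × 290 = 580 mm; section modulus (unit throat) S = 2 × L²/6 = 28030 mm².
Direct shear f_v = P/L_w = 75.1×10³/580 = 129.5 N/mm.
Moment M = P × e = 75.1×10³ × 250 = 18775000 N·mm; bending f_b = M/S = 669.7 N/mm.
f_max = √(f_v² + f_b²) = √(129.5² + 669.7²) = 682.1 N/mm.
φr_n = 0.75 × 0.6 × 490 × (0.707 × 4) = 623.6 N/mm → NOT adequate.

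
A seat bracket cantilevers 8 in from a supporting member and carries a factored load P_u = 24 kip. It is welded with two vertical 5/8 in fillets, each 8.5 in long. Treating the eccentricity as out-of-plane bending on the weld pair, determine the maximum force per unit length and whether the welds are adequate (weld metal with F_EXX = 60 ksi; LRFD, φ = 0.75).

f_max ≈ 8.1 kip/in; adequate

L_w = 2 × 8.5 = 17 in; section modulus (unit throat) S = 2 × L²/6 = 24.08 in².
Direct shear f_v = P/L_w = 24/17 = 1.412 kip/in.
Moment M = P × e = 24 × 8 = 192 kip·in; bending f_b = M/S = 7.972 kip/in.
f_max = √(f_v² + f_b²) = √(1.412² + 7.972²) = 8.096 kip/in.
φr_n = 0.75 × 0.6 × 60 × (0.707 × 0.625) = 11.93 kip/in → adequate.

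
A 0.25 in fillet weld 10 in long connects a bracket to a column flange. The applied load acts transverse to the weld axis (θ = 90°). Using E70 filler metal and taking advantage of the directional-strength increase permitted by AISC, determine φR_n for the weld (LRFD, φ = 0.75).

E70XX → F_EXX = 70 ksi.
t_e = 0.707 × 0.25 = 0.1767 in; A_we = 0.1767 × 10 = 1.767 in².
Directional factor: 1.0 + 0.5 sin^1.5(90°) = 1.5.
F_nw = 0.6 × 70 × 1.5 = 63 ksi.
φR_n = 0.75 × 63 × 1.767 = 83.51 kips.

φR_n ≈ 83.5 kips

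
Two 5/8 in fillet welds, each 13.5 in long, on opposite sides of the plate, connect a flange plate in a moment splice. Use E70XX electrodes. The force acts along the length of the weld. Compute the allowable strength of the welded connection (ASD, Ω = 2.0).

E70XX → F_EXX = 70 ksi.
Effective throat t_e = 0.707 × 0.625 = 0.4419 in.
Total length L = 27 in; A_we = 0.4419 × 27 = 11.93 in².
F_nw = 0.6 F_EXX = 0.6 × 70 = 42 ksi.
R_n = 42 × 11.93 = 501.1 kips; R_n/Ω = 501.1/2.0 = 250.5 kips.

R_n/Ω ≈ 251 kips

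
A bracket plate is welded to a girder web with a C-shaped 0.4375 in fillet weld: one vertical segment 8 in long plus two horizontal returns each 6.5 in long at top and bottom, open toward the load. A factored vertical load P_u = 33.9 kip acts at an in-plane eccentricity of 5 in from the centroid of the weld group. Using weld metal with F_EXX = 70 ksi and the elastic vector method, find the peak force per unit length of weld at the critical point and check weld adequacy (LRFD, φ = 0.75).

f_max ≈ 4.26 kip/in; adequate

Total weld length L_w = 21 in. Treat welds as unit-width lines.
Centroid: x̄ = 2×6.5×3.25 / 21 = 2.012 in from the vertical weld.
Polar moment about centroid: J = I_x + I_y = [8³/12 + 2×6.5×4²] + [8×2.012² + 2(6.5³/12 + 6.5×1.238²)] = 348.7 in³.
Direct shear f_v = P/L_w = 33.9 / 21 = 1.614 kip/in (vertical).
Torsion M = P·e = 33.9 × 5 = 169.5 kip·in.
Critical point at (x, y) = (4.488, 4) from centroid. f_tx = M·y/J = 1.944 kip/in; f_ty = M·x/J = 2.181 kip/in.
Resultant f_max = √[f_tx² + (f_v + f_ty)²] = √[1.944² + (1.614 + 2.181)²] = 4.265 kip/in.
Capacity per unit length: φr_n = 0.75 × 0.6 × 70 × (0.707 × 0.4375) = 9.743 kip/in.
4.265 ≤ 9.743 → adequate.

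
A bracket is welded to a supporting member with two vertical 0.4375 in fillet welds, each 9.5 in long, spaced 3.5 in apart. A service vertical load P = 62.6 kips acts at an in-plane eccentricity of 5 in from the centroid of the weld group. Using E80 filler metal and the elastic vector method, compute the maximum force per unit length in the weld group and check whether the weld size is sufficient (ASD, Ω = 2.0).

f_max ≈ 9.53 kip/in; NOT adequate

E80XX → F_EXX = 80 ksi.
Total weld length L_w = 19 in. Treat welds as unit-width lines.
Polar moment about centroid: J = 2[d³/12 + d(b/2)²] = 2[9.5³/12 + 9.5×1.75²] = 201.1 in³.
Direct shear f_v = P/L_w = 62.6 / 19 = 3.295 kip/in (vertical).
Torsion M = P·e = 62.6 × 5 = 313 kip·in.
Critical point at (x, y) = (1.75, 4.75) from centroid. f_tx = M·y/J = 7.394 kip/in; f_ty = M·x/J = 2.724 kip/in.
Resultant f_max = √[f_tx² + (f_v + f_ty)²] = √[7.394² + (3.295 + 2.724)²] = 9.534 kip/in.
Capacity per unit length: r_n/Ω = (1/2.0) × 0.6 × 80 × (0.707 × 0.4375) = 7.423 kip/in.
9.534 > 7.423 → NOT adequate.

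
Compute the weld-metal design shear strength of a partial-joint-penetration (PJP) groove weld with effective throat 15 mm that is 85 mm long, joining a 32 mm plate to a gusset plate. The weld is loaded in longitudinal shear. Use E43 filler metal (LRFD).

E43XX → F_EXX = 430 MPa.
Effective throat (given) t_e = 15 mm.
A_we = 15 × 85 = 1275 mm².
F_nw = 0.6 F_EXX = 258 MPa.
φR_n = 0.75 × 258 × 1275 × 10⁻³ = 246.7 kN.

φR_n ≈ 247 kN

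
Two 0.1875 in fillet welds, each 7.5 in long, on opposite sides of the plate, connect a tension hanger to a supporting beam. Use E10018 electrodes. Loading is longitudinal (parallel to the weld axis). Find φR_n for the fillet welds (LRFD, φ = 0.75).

φR_n ≈ 89.5 kips

E100XX → F_EXX = 100 ksi.
Effective throat t_e = 0.707 × 0.1875 = 0.1326 in.
Total length L = 15 in; A_we = 0.1326 × 15 = 1.988 in².
F_nw = 0.6 F_EXX = 0.6 × 100 = 60 ksi.
φR_n = 0.75 × 60 × 1.988 = 89.48 kips.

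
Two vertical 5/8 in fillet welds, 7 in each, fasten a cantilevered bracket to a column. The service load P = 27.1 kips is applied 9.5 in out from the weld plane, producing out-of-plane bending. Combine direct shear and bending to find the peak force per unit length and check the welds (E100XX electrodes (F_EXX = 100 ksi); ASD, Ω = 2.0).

f_max ≈ 15.9 kip/in; NOT adequate

L_w = 2 × 7 = 14 in; section modulus (unit throat) S = 2 × L²/6 = 16.33 in².
Direct shear f_v = P/L_w = 27.1/14 = 1.936 kip/in.
Moment M = P × e = 27.1 × 9.5 = 257.45 kip·in; bending f_b = M/S = 15.76 kip/in.
f_max = √(f_v² + f_b²) = √(1.936² + 15.76²) = 15.88 kip/in.
r_n/Ω = (1/2.0) × 0.6 × 100 × (0.707 × 0.625) = 13.26 kip/in → NOT adequate.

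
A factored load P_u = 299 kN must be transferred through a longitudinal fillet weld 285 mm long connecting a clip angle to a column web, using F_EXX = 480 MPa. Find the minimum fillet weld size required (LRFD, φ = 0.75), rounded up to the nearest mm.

Total weld length L = 285 mm.
Required throat t_e = P_u / (φ × 0.6 F_EXX × L) = 299 / (0.75 × 0.6 × 480 × 285 × 10⁻³) = 4.857 mm.
Required leg w = t_e / 0.707 = 6.87 mm → use 7 mm.

w = 7 mm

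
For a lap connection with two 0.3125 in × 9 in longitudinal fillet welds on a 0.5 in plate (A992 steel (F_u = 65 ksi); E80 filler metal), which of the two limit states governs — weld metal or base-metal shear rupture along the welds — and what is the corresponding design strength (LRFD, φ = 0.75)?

E80XX → F_EXX = 80 ksi.
t_e = 0.707 × 0.3125 = 0.2209 in; L = 18 in.
Weld metal: φR_n = 0.75 × 0.6 × 80 × 0.2209 × 18 = 143.2 kips.
Base metal (shear rupture): φR_n = 0.75 × 0.6 × 65 × 0.5 × 18 = 263.2 kips.
Governing: weld metal.

φR_n ≈ 143 kips (weld metal governs)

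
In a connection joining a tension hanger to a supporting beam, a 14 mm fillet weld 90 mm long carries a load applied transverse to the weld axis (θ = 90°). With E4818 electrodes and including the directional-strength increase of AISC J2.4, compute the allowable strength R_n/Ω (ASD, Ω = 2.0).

E48XX → F_EXX = 480 MPa.
t_e = 0.707 × 14 = 9.898 mm; A_we = 9.898 × 90 = 890.8 mm².
Directional factor: 1.0 + 0.5 sin^1.5(90°) = 1.5.
F_nw = 0.6 × 480 × 1.5 = 432 MPa.
R_n/Ω = (432 × 890.8) / 2.0 × 10⁻³ = 192.4 kN.

R_n/Ω ≈ 192 kN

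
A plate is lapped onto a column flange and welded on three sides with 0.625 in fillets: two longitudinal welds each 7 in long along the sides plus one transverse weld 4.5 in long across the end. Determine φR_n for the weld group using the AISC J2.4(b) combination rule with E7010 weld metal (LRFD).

φR_n ≈ 260 kips

E70XX → F_EXX = 70 ksi.
t_e = 0.707 × 0.625 = 0.4419 in.
R_nwl = 0.6 × 70 × 0.4419 × 14 = 259.8 kips (longitudinal, 2 welds).
R_nwt = 0.6 × 70 × 0.4419 × 4.5 = 83.51 kips (transverse, base value).
(i) R_nwl + R_nwt = 343.3 kips; (ii) 0.85 R_nwl + 1.5 R_nwt = 346.1 kips.
R_n = max = 346.1 kips [governs: (ii)]; φR_n = 259.6 kips.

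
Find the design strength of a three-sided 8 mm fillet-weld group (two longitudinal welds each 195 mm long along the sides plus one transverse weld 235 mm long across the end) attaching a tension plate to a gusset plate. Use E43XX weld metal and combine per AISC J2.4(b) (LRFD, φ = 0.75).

φR_n ≈ 749 kN

E43XX → F_EXX = 430 MPa.
t_e = 0.707 × 8 = 5.656 mm.
R_nwl = 0.6 × 430 × 5.656 × 390 × 10⁻³ = 569.1 kN (longitudinal, 2 welds).
R_nwt = 0.6 × 430 × 5.656 × 235 × 10⁻³ = 342.9 kN (transverse, base value).
(i) R_nwl + R_nwt = 912 kN; (ii) 0.85 R_nwl + 1.5 R_nwt = 998.1 kN.
R_n = max = 998.1 kN [governs: (ii)]; φR_n = 748.6 kN.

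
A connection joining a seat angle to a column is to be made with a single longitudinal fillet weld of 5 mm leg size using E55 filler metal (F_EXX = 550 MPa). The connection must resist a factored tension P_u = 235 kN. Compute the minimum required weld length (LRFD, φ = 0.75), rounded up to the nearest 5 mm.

L = 270 mm

Throat t_e = 0.707 × 5 = 3.535 mm.
φr_n = 0.75 × 0.6 × 550 × 3.535 × 10⁻³ = 0.8749 kN/mm.
L_req = P_u / φr_n = 235 / 0.8749 = 268.6 mm total.
Round up → use L = 270 mm.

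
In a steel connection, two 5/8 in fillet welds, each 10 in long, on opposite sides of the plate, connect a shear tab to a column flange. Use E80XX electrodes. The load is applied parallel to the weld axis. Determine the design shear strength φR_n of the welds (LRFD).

φR_n ≈ 318 kips

E80XX → F_EXX = 80 ksi.
Effective throat t_e = 0.707 × 0.625 = 0.4419 in.
Total length L = 20 in; A_we = 0.4419 × 20 = 8.837 in².
F_nw = 0.6 F_EXX = 0.6 × 80 = 48 ksi.
φR_n = 0.75 × 48 × 8.837 = 318.1 kips.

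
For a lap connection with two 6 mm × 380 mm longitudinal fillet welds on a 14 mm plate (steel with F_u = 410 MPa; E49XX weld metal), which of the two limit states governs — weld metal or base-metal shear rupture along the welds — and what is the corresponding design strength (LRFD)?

φR_n ≈ 711 kN (weld metal governs)

E49XX → F_EXX = 490 MPa.
t_e = 0.707 × 6 = 4.242 mm; L = 760 mm.
Weld metal: φR_n = 0.75 × 0.6 × 490 × 4.242 × 760 × 10⁻³ = 710.9 kN.
Base metal (shear rupture): φR_n = 0.75 × 0.6 × 410 × 14 × 760 × 10⁻³ = 1963 kN.
Governing: weld metal.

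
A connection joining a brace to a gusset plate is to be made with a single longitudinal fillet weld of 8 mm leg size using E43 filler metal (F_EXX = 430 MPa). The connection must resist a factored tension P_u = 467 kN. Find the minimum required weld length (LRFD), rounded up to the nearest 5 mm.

Throat t_e = 0.707 × 8 = 5.656 mm.
φr_n = 0.75 × 0.6 × 430 × 5.656 × 10⁻³ = 1.094 kN/mm.
L_req = P_u / φr_n = 467 / 1.094 = 426.7 mm total.
Round up → use L = 430 mm.

L = 430 mm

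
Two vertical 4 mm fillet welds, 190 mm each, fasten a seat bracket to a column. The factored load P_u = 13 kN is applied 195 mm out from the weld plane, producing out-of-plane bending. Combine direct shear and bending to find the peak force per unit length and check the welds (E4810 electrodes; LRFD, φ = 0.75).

f_max ≈ 213 N/mm; adequate

E48XX → F_EXX = 480 MPa.
L_w = 2 × 190 = 380 mm; section modulus (unit throat) S = 2 × L²/6 = 12030 mm².
Direct shear f_v = P/L_w = 13×10³/380 = 34.21 N/mm.
Moment M = P × e = 13×10³ × 195 = 2535000 N·mm; bending f_b = M/S = 210.7 N/mm.
f_max = √(f_v² + f_b²) = √(34.21² + 210.7²) = 213.4 N/mm.
φr_n = 0.75 × 0.6 × 480 × (0.707 × 4) = 610.8 N/mm → adequate.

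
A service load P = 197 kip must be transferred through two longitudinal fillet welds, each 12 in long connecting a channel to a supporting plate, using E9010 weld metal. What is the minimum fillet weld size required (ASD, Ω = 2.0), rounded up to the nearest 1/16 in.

E90XX → F_EXX = 90 ksi.
Total weld length L = 24 in.
Required throat t_e = P × Ω / (0.6 F_EXX × L) = 197 × 2.0 / (0.6 × 90 × 24) = 0.304 in.
Required leg w = t_e / 0.707 = 0.43 in → use 7/16 in.

w = 7/16 in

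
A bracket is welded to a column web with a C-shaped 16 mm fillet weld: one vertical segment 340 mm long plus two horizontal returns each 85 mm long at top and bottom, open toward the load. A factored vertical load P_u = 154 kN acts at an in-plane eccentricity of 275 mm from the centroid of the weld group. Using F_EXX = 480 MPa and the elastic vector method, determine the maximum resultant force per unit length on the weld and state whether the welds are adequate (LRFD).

Total weld length L_w = 510 mm. Treat welds as unit-width lines.
Centroid: x̄ = 2×85×42.5 / 510 = 14.17 mm from the vertical weld.
Polar moment about centroid: J = I_x + I_y = [340³/12 + 2×85×170²] + [340×14.17² + 2(85³/12 + 85×28.33²)] = 8495000 mm³.
Direct shear f_v = P/L_w = 154×10³ / 510 = 302 N/mm (vertical).
Torsion M = P·e = 154×10³ × 275 = 42350000 N·mm.
Critical point at (x, y) = (70.83, 170) from centroid. f_tx = M·y/J = 847.5 N/mm; f_ty = M·x/J = 353.1 N/mm.
Resultant f_max = √[f_tx² + (f_v + f_ty)²] = √[847.5² + (302 + 353.1)²] = 1071 N/mm.
Capacity per unit length: φr_n = 0.75 × 0.6 × 480 × (0.707 × 16) = 2443 N/mm.
1071 ≤ 2443 → adequate.

f_max ≈ 1070 N/mm; adequate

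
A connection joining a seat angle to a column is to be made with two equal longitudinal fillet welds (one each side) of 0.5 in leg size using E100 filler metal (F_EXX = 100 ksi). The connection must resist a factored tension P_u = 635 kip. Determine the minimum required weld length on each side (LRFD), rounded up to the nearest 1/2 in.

Throat t_e = 0.707 × 0.5 = 0.3535 in.
φr_n = 0.75 × 0.6 × 100 × 0.3535 = 15.91 kip/in.
L_req = P_u / φr_n = 635 / 15.91 = 39.92 in total.
Per side: 39.92 / 2 = 19.96 in.
Round up → use L = 20 in on each side.

L = 20 in on each side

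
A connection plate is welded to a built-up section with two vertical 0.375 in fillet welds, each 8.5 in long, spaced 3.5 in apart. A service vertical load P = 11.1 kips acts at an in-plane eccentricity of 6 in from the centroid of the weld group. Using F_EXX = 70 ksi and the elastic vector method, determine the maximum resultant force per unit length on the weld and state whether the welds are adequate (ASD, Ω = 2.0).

f_max ≈ 2.31 kip/in; adequate

Total weld length L_w = 17 in. Treat welds as unit-width lines.
Polar moment about centroid: J = 2[d³/12 + d(b/2)²] = 2[8.5³/12 + 8.5×1.75²] = 154.4 in³.
Direct shear f_v = P/L_w = 11.1 / 17 = 0.6529 kip/in (vertical).
Torsion M = P·e = 11.1 × 6 = 66.6 kip·in.
Critical point at (x, y) = (1.75, 4.25) from centroid. f_tx = M·y/J = 1.833 kip/in; f_ty = M·x/J = 0.7548 kip/in.
Resultant f_max = √[f_tx² + (f_v + f_ty)²] = √[1.833² + (0.6529 + 0.7548)²] = 2.311 kip/in.
Capacity per unit length: r_n/Ω = (1/2.0) × 0.6 × 70 × (0.707 × 0.375) = 5.568 kip/in.
2.311 ≤ 5.568 → adequate.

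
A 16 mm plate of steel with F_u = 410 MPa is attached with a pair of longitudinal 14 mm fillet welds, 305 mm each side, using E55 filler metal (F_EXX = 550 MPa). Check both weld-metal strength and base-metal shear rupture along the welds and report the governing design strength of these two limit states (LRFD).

t_e = 0.707 × 14 = 9.898 mm; L = 610 mm.
Weld metal: φR_n = 0.75 × 0.6 × 550 × 9.898 × 610 × 10⁻³ = 1494 kN.
Base metal (shear rupture): φR_n = 0.75 × 0.6 × 410 × 16 × 610 × 10⁻³ = 1801 kN.
Governing: weld metal.

φR_n ≈ 1490 kN (weld metal governs)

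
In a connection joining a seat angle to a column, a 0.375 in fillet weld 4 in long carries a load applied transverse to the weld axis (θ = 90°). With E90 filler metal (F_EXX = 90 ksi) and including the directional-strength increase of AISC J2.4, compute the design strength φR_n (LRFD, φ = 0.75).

φR_n ≈ 64.4 kips

t_e = 0.707 × 0.375 = 0.2651 in; A_we = 0.2651 × 4 = 1.06 in².
Directional factor: 1.0 + 0.5 sin^1.5(90°) = 1.5.
F_nw = 0.6 × 90 × 1.5 = 81 ksi.
φR_n = 0.75 × 81 × 1.06 = 64.43 kips.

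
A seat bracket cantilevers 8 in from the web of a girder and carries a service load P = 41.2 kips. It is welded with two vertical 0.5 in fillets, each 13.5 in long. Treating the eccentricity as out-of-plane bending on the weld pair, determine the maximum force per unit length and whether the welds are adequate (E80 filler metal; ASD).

f_max ≈ 5.64 kip/in; adequate

E80XX → F_EXX = 80 ksi.
L_w = 2 × 13.5 = 27 in; section modulus (unit throat) S = 2 × L²/6 = 60.75 in².
Direct shear f_v = P/L_w = 41.2/27 = 1.526 kip/in.
Moment M = P × e = 41.2 × 8 = 329.6 kip·in; bending f_b = M/S = 5.426 kip/in.
f_max = √(f_v² + f_b²) = √(1.526² + 5.426²) = 5.636 kip/in.
r_n/Ω = (1/2.0) × 0.6 × 80 × (0.707 × 0.5) = 8.484 kip/in → adequate.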